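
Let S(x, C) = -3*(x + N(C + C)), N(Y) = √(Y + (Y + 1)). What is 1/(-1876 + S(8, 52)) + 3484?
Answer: 661614984/189901 + 3*√209/3608119 ≈ 3484.0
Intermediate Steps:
N(Y) = √(1 + 2*Y) (N(Y) = √(Y + (1 + Y)) = √(1 + 2*Y))
S(x, C) = -3*x - 3*√(1 + 4*C) (S(x, C) = -3*(x + √(1 + 2*(C + C))) = -3*(x + √(1 + 2*(2*C))) = -3*(x + √(1 + 4*C)) = -3*x - 3*√(1 + 4*C))
1/(-1876 + S(8, 52)) + 3484 = 1/(-1876 + (-3*8 - 3*√(1 + 4*52))) + 3484 = 1/(-1876 + (-24 - 3*√(1 + 208))) + 3484 = 1/(-1876 + (-24 - 3*√209)) + 3484 = 1/(-1900 - 3*√209) + 3484 = 3484 + 1/(-1900 - 3*√209)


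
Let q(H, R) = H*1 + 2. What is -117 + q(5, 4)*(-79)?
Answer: -670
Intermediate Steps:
q(H, R) = 2 + H (q(H, R) = H + 2 = 2 + H)
-117 + q(5, 4)*(-79) = -117 + (2 + 5)*(-79) = -117 + 7*(-79) = -117 - 553 = -670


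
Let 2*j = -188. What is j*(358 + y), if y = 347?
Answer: -66270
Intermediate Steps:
j = -94 (j = (½)*(-188) = -94)
j*(358 + y) = -94*(358 + 347) = -94*705 = -66270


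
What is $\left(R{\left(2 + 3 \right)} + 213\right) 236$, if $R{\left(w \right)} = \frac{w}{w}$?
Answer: $50504$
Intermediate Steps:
$R{\left(w \right)} = 1$
$\left(R{\left(2 + 3 \right)} + 213\right) 236 = \left(1 + 213\right) 236 = 214 \cdot 236 = 50504$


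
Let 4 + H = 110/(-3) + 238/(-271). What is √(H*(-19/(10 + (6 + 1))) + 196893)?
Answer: √37619378476437/13821 ≈ 443.78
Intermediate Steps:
H = -33776/813 (H = -4 + (110/(-3) + 238/(-271)) = -4 + (110*(-⅓) + 238*(-1/271)) = -4 + (-110/3 - 238/271) = -4 - 30524/813 = -33776/813 ≈ -41.545)
√(H*(-19/(10 + (6 + 1))) + 196893) = √(-(-641744)/(813*(10 + (6 + 1))) + 196893) = √(-(-641744)/(813*(10 + 7)) + 196893) = √(-(-641744)/(813*17) + 196893) = √(-33776/813*(-19/17) + 196893) = √(641744/13821 + 196893) = √(2721899897/13821) = √37619378476437/13821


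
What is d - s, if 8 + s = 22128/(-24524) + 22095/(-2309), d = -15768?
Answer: -222957871207/14156479 ≈ -15750.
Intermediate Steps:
s = -261489665/14156479 (s = -8 + (22128/(-24524) + 22095/(-2309)) = -8 + (22128*(-1/24524) + 22095*(-1/2309)) = -8 + (-5532/6131 - 22095/2309) = -8 - 148237833/14156479 = -261489665/14156479 ≈ -18.471)
d - s = -15768 - 1*(-261489665/14156479) = -15768 + 261489665/14156479 = -222957871207/14156479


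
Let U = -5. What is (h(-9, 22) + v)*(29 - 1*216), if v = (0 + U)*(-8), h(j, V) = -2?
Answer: -7106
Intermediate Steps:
v = 40 (v = (0 - 5)*(-8) = -5*(-8) = 40)
(h(-9, 22) + v)*(29 - 1*216) = (-2 + 40)*(29 - 1*216) = 38*(29 - 216) = 38*(-187) = -7106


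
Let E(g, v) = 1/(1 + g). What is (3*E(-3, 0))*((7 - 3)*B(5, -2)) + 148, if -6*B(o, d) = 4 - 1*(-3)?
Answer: 155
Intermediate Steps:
B(o, d) = -7/6 (B(o, d) = -(4 - 1*(-3))/6 = -(4 + 3)/6 = -⅙*7 = -7/6)
(3*E(-3, 0))*((7 - 3)*B(5, -2)) + 148 = (3/(1 - 3))*((7 - 3)*(-7/6)) + 148 = (3/(-2))*(4*(-7/6)) + 148 = (3*(-½))*(-14/3) + 148 = -3/2*(-14/3) + 148 = 7 + 148 = 155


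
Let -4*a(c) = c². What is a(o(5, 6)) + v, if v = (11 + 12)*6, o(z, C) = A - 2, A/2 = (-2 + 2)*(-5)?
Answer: 137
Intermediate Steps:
A = 0 (A = 2*((-2 + 2)*(-5)) = 2*(0*(-5)) = 2*0 = 0)
o(z, C) = -2 (o(z, C) = 0 - 2 = -2)
v = 138 (v = 23*6 = 138)
a(c) = -c²/4
a(o(5, 6)) + v = -¼*(-2)² + 138 = -¼*4 + 138 = -1 + 138 = 137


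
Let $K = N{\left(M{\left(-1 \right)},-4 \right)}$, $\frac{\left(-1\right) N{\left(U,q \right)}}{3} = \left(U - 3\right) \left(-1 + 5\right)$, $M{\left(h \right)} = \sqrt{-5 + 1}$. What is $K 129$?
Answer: $4644 - 3096 i \approx 4644.0 - 3096.0 i$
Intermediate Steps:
$M{\left(h \right)} = 2 i$ ($M{\left(h \right)} = \sqrt{-4} = 2 i$)
$N{\left(U,q \right)} = 36 - 12 U$ ($N{\left(U,q \right)} = - 3 \left(U - 3\right) \left(-1 + 5\right) = - 3 \left(-3 + U\right) 4 = - 3 \left(-12 + 4 U\right) = 36 - 12 U$)
$K = 36 - 24 i$ ($K = 36 - 12 \cdot 2 i = 36 - 24 i \approx 36.0 - 24.0 i$)
$K 129 = \left(36 - 24 i\right) 129 = 4644 - 3096 i$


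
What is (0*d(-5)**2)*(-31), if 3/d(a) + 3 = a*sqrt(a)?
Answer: 0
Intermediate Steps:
d(a) = 3/(-3 + a**(3/2)) (d(a) = 3/(-3 + a*sqrt(a)) = 3/(-3 + a**(3/2)))
(0*d(-5)**2)*(-31) = (0*(3/(-3 + (-5)**(3/2)))**2)*(-31) = (0*(3/(-3 - 5*I*sqrt(5)))**2)*(-31) = (0*(9/(-3 - 5*I*sqrt(5))**2))*(-31) = 0*(-31) = 0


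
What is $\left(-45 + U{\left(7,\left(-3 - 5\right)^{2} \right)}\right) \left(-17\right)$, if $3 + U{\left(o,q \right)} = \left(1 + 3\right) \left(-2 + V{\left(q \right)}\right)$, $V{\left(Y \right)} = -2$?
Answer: $1088$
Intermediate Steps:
$U{\left(o,q \right)} = -19$ ($U{\left(o,q \right)} = -3 + \left(1 + 3\right) \left(-2 - 2\right) = -3 + 4 \left(-4\right) = -3 - 16 = -19$)
$\left(-45 + U{\left(7,\left(-3 - 5\right)^{2} \right)}\right) \left(-17\right) = \left(-45 - 19\right) \left(-17\right) = \left(-64\right) \left(-17\right) = 1088$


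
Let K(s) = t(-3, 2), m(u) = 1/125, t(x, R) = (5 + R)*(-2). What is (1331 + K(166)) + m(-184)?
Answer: 164626/125 ≈ 1317.0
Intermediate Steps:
t(x, R) = -10 - 2*R
m(u) = 1/125
K(s) = -14 (K(s) = -10 - 2*2 = -10 - 4 = -14)
(1331 + K(166)) + m(-184) = (1331 - 14) + 1/125 = 1317 + 1/125 = 164626/125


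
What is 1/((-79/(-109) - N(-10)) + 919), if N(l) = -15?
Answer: 109/101885 ≈ 0.0010698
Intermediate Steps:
1/((-79/(-109) - N(-10)) + 919) = 1/((-79/(-109) - 1*(-15)) + 919) = 1/((-79*(-1/109) + 15) + 919) = 1/((79/109 + 15) + 919) = 1/(1714/109 + 919) = 1/(101885/109) = 109/101885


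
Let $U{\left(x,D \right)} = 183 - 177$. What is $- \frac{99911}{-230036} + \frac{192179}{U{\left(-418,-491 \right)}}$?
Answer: $\frac{22104343955}{690108} \approx 32030.0$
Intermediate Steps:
$U{\left(x,D \right)} = 6$ ($U{\left(x,D \right)} = 183 - 177 = 6$)
$- \frac{99911}{-230036} + \frac{192179}{U{\left(-418,-491 \right)}} = - \frac{99911}{-230036} + \frac{192179}{6} = \left(-99911\right) \left(- \frac{1}{230036}\right) + 192179 \cdot \frac{1}{6} = \frac{99911}{230036} + \frac{192179}{6} = \frac{22104343955}{690108}$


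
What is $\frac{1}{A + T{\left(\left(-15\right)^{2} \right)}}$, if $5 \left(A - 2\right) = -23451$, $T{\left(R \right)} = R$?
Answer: $- \frac{5}{22316} \approx -0.00022405$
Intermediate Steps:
$A = - \frac{23441}{5}$ ($A = 2 + \frac{1}{5} \left(-23451\right) = 2 - \frac{23451}{5} = - \frac{23441}{5} \approx -4688.2$)
$\frac{1}{A + T{\left(\left(-15\right)^{2} \right)}} = \frac{1}{- \frac{23441}{5} + \left(-15\right)^{2}} = \frac{1}{- \frac{23441}{5} + 225} = \frac{1}{- \frac{22316}{5}} = - \frac{5}{22316}$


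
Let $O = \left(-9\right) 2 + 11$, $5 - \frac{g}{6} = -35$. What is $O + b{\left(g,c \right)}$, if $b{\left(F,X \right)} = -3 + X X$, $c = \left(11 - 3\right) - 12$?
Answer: $6$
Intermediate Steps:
$g = 240$ ($g = 30 - -210 = 30 + 210 = 240$)
$c = -4$ ($c = 8 - 12 = -4$)
$O = -7$ ($O = -18 + 11 = -7$)
$b{\left(F,X \right)} = -3 + X^{2}$
$O + b{\left(g,c \right)} = -7 - \left(3 - \left(-4\right)^{2}\right) = -7 + \left(-3 + 16\right) = -7 + 13 = 6$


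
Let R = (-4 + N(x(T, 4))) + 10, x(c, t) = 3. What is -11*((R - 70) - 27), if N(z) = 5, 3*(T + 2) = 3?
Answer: 946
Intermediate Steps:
T = -1 (T = -2 + (⅓)*3 = -2 + 1 = -1)
R = 11 (R = (-4 + 5) + 10 = 1 + 10 = 11)
-11*((R - 70) - 27) = -11*((11 - 70) - 27) = -11*(-59 - 27) = -11*(-86) = 946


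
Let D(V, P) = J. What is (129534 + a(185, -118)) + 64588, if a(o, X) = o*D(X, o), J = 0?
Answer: 194122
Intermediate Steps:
D(V, P) = 0
a(o, X) = 0 (a(o, X) = o*0 = 0)
(129534 + a(185, -118)) + 64588 = (129534 + 0) + 64588 = 129534 + 64588 = 194122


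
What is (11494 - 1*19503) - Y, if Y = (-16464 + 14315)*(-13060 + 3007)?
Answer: -21611906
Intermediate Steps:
Y = 21603897 (Y = -2149*(-10053) = 21603897)
(11494 - 1*19503) - Y = (11494 - 1*19503) - 1*21603897 = (11494 - 19503) - 21603897 = -8009 - 21603897 = -21611906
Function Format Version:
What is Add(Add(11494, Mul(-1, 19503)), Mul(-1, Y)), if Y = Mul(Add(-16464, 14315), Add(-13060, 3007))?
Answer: -21611906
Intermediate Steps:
Y = 21603897 (Y = Mul(-2149, -10053) = 21603897)
Add(Add(11494, Mul(-1, 19503)), Mul(-1, Y)) = Add(Add(11494, Mul(-1, 19503)), Mul(-1, 21603897)) = Add(Add(11494, -19503), -21603897) = Add(-8009, -21603897) = -21611906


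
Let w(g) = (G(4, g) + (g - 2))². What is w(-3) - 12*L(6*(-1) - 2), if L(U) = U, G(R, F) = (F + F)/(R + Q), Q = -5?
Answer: 97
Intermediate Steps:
G(R, F) = 2*F/(-5 + R) (G(R, F) = (F + F)/(R - 5) = (2*F)/(-5 + R) = 2*F/(-5 + R))
w(g) = (-2 - g)² (w(g) = (2*g/(-5 + 4) + (g - 2))² = (2*g/(-1) + (-2 + g))² = (2*g*(-1) + (-2 + g))² = (-2*g + (-2 + g))² = (-2 - g)²)
w(-3) - 12*L(6*(-1) - 2) = (2 - 3)² - 12*(6*(-1) - 2) = (-1)² - 12*(-6 - 2) = 1 - 12*(-8) = 1 + 96 = 97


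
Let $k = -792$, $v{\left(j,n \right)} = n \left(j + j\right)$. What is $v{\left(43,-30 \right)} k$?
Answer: $2043360$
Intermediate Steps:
$v{\left(j,n \right)} = 2 j n$ ($v{\left(j,n \right)} = n 2 j = 2 j n$)
$v{\left(43,-30 \right)} k = 2 \cdot 43 \left(-30\right) \left(-792\right) = \left(-2580\right) \left(-792\right) = 2043360$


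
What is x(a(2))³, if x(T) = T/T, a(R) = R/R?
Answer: 1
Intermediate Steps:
a(R) = 1
x(T) = 1
x(a(2))³ = 1³ = 1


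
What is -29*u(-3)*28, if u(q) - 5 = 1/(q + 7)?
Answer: -4263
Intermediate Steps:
u(q) = 5 + 1/(7 + q) (u(q) = 5 + 1/(q + 7) = 5 + 1/(7 + q))
-29*u(-3)*28 = -29*(36 + 5*(-3))/(7 - 3)*28 = -29*(36 - 15)/4*28 = -29*21/4*28 = -609/4*28 = -4263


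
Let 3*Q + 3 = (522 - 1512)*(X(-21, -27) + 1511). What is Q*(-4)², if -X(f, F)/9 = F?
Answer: -9261136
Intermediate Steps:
X(f, F) = -9*F
Q = -578821 (Q = -1 + ((522 - 1512)*(-9*(-27) + 1511))/3 = -1 + (-990*(243 + 1511))/3 = -1 + (-990*1754)/3 = -1 + (⅓)*(-1736460) = -1 - 578820 = -578821)
Q*(-4)² = -578821*(-4)² = -578821*16 = -9261136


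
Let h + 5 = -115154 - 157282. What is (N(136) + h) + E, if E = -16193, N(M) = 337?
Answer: -288297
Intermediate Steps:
h = -272441 (h = -5 + (-115154 - 157282) = -5 - 272436 = -272441)
(N(136) + h) + E = (337 - 272441) - 16193 = -272104 - 16193 = -288297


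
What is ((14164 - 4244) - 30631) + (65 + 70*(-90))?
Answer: -26946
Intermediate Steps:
((14164 - 4244) - 30631) + (65 + 70*(-90)) = (9920 - 30631) + (65 - 6300) = -20711 - 6235 = -26946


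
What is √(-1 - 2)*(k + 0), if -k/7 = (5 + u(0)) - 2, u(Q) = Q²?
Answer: -21*I*√3 ≈ -36.373*I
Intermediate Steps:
k = -21 (k = -7*((5 + 0²) - 2) = -7*((5 + 0) - 2) = -7*(5 - 2) = -7*3 = -21)
√(-1 - 2)*(k + 0) = √(-1 - 2)*(-21 + 0) = √(-3)*(-21) = (I*√3)*(-21) = -21*I*√3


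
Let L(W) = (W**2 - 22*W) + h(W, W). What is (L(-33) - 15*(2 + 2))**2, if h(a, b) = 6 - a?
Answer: 3218436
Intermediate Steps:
L(W) = 6 + W**2 - 23*W (L(W) = (W**2 - 22*W) + (6 - W) = 6 + W**2 - 23*W)
(L(-33) - 15*(2 + 2))**2 = ((6 + (-33)**2 - 23*(-33)) - 15*(2 + 2))**2 = ((6 + 1089 + 759) - 15*4)**2 = (1854 - 60)**2 = 1794**2 = 3218436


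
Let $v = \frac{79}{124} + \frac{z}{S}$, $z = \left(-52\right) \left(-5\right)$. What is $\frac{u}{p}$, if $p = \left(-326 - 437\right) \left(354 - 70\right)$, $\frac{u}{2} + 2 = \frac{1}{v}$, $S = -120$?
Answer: $\frac{755}{30824437} \approx 2.4494 \cdot 10^{-5}$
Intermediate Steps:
$z = 260$
$v = - \frac{569}{372}$ ($v = \frac{79}{124} + \frac{260}{-120} = 79 \cdot \frac{1}{124} + 260 \left(- \frac{1}{120}\right) = \frac{79}{124} - \frac{13}{6} = - \frac{569}{372} \approx -1.5296$)
$u = - \frac{3020}{569}$ ($u = -4 + \frac{2}{- \frac{569}{372}} = -4 + 2 \left(- \frac{372}{569}\right) = -4 - \frac{744}{569} = - \frac{3020}{569} \approx -5.3076$)
$p = -216692$ ($p = \left(-763\right) 284 = -216692$)
$\frac{u}{p} = - \frac{3020}{569 \left(-216692\right)} = \left(- \frac{3020}{569}\right) \left(- \frac{1}{216692}\right) = \frac{755}{30824437}$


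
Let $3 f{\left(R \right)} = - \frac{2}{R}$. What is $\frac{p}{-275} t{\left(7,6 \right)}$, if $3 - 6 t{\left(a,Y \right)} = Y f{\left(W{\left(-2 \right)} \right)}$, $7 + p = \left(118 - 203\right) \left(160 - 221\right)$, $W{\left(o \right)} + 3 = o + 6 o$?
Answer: $- \frac{40561}{4675} \approx -8.6761$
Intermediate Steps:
$W{\left(o \right)} = -3 + 7 o$ ($W{\left(o \right)} = -3 + \left(o + 6 o\right) = -3 + 7 o$)
$p = 5178$ ($p = -7 + \left(118 - 203\right) \left(160 - 221\right) = -7 - -5185 = -7 + 5185 = 5178$)
$f{\left(R \right)} = - \frac{2}{3 R}$ ($f{\left(R \right)} = \frac{\left(-2\right) \frac{1}{R}}{3} = - \frac{2}{3 R}$)
$t{\left(a,Y \right)} = \frac{1}{2} - \frac{Y}{153}$ ($t{\left(a,Y \right)} = \frac{1}{2} - \frac{Y \left(- \frac{2}{3 \left(-3 + 7 \left(-2\right)\right)}\right)}{6} = \frac{1}{2} - \frac{Y \left(- \frac{2}{3 \left(-3 - 14\right)}\right)}{6} = \frac{1}{2} - \frac{Y \left(- \frac{2}{3 \left(-17\right)}\right)}{6} = \frac{1}{2} - \frac{Y \left(\left(- \frac{2}{3}\right) \left(- \frac{1}{17}\right)\right)}{6} = \frac{1}{2} - \frac{Y \frac{2}{51}}{6} = \frac{1}{2} - \frac{\frac{2}{51} Y}{6} = \frac{1}{2} - \frac{Y}{153}$)
$\frac{p}{-275} t{\left(7,6 \right)} = \frac{5178}{-275} \left(\frac{1}{2} - \frac{2}{51}\right) = 5178 \left(- \frac{1}{275}\right) \left(\frac{1}{2} - \frac{2}{51}\right) = \left(- \frac{5178}{275}\right) \frac{47}{102} = - \frac{40561}{4675}$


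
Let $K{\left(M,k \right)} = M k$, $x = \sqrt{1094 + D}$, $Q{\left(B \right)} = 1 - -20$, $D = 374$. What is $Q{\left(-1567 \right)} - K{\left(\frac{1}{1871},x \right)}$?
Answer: $21 - \frac{2 \sqrt{367}}{1871} \approx 20.98$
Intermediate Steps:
$Q{\left(B \right)} = 21$ ($Q{\left(B \right)} = 1 + 20 = 21$)
$x = 2 \sqrt{367}$ ($x = \sqrt{1094 + 374} = \sqrt{1468} = 2 \sqrt{367} \approx 38.315$)
$Q{\left(-1567 \right)} - K{\left(\frac{1}{1871},x \right)} = 21 - \frac{2 \sqrt{367}}{1871}$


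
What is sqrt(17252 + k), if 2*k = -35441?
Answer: I*sqrt(1874)/2 ≈ 21.645*I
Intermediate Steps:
k = -35441/2 (k = (1/2)*(-35441) = -35441/2 ≈ -17721.)
sqrt(17252 + k) = sqrt(17252 - 35441/2) = sqrt(-937/2) = I*sqrt(1874)/2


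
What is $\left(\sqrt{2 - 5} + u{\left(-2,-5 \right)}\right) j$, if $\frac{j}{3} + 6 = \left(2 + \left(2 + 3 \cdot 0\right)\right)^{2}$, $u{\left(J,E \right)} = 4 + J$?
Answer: $60 + 30 i \sqrt{3} \approx 60.0 + 51.962 i$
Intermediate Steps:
$j = 30$ ($j = -18 + 3 \left(2 + \left(2 + 3 \cdot 0\right)\right)^{2} = -18 + 3 \left(2 + \left(2 + 0\right)\right)^{2} = -18 + 3 \left(2 + 2\right)^{2} = -18 + 3 \cdot 4^{2} = -18 + 3 \cdot 16 = -18 + 48 = 30$)
$\left(\sqrt{2 - 5} + u{\left(-2,-5 \right)}\right) j = \left(\sqrt{2 - 5} + \left(4 - 2\right)\right) 30 = \left(\sqrt{-3} + 2\right) 30 = \left(i \sqrt{3} + 2\right) 30 = \left(2 + i \sqrt{3}\right) 30 = 60 + 30 i \sqrt{3}$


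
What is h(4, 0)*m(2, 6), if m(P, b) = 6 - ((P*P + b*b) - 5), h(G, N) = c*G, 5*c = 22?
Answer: -2552/5 ≈ -510.40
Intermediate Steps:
c = 22/5 (c = (⅕)*22 = 22/5 ≈ 4.4000)
h(G, N) = 22*G/5
m(P, b) = 11 - P² - b² (m(P, b) = 6 - ((P² + b²) - 5) = 6 - (-5 + P² + b²) = 6 + (5 - P² - b²) = 11 - P² - b²)
h(4, 0)*m(2, 6) = ((22/5)*4)*(11 - 1*2² - 1*6²) = 88*(11 - 1*4 - 1*36)/5 = 88*(11 - 4 - 36)/5 = (88/5)*(-29) = -2552/5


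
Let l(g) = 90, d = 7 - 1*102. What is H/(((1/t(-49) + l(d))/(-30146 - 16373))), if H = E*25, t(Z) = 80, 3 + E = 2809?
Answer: -261064628000/7201 ≈ -3.6254e+7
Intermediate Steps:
E = 2806 (E = -3 + 2809 = 2806)
d = -95 (d = 7 - 102 = -95)
H = 70150 (H = 2806*25 = 70150)
H/(((1/t(-49) + l(d))/(-30146 - 16373))) = 70150/(((1/80 + 90)/(-30146 - 16373))) = 70150/(((1/80 + 90)/(-46519))) = 70150/(((7201/80)*(-1/46519))) = 70150/(-7201/3721520) = 70150*(-3721520/7201) = -261064628000/7201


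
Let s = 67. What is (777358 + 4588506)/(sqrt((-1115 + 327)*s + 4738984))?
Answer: 2682932*sqrt(1171547)/1171547 ≈ 2478.7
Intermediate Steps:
(777358 + 4588506)/(sqrt((-1115 + 327)*s + 4738984)) = (777358 + 4588506)/(sqrt((-1115 + 327)*67 + 4738984)) = 5365864/(sqrt(-788*67 + 4738984)) = 5365864/(sqrt(-52796 + 4738984)) = 5365864/(sqrt(4686188)) = 5365864/((2*sqrt(1171547))) = 5365864*(sqrt(1171547)/2343094) = 2682932*sqrt(1171547)/1171547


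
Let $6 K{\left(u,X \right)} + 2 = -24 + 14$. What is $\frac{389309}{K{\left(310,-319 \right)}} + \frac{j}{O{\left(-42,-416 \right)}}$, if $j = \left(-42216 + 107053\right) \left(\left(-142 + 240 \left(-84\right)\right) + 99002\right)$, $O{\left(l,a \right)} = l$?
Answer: $- \frac{5110847389}{42} \approx -1.2169 \cdot 10^{8}$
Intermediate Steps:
$K{\left(u,X \right)} = -2$ ($K{\left(u,X \right)} = - \frac{1}{3} + \frac{-24 + 14}{6} = - \frac{1}{3} + \frac{1}{6} \left(-10\right) = - \frac{1}{3} - \frac{5}{3} = -2$)
$j = 5102671900$ ($j = 64837 \left(\left(-142 - 20160\right) + 99002\right) = 64837 \left(-20302 + 99002\right) = 64837 \cdot 78700 = 5102671900$)
$\frac{389309}{K{\left(310,-319 \right)}} + \frac{j}{O{\left(-42,-416 \right)}} = \frac{389309}{-2} + \frac{5102671900}{-42} = 389309 \left(- \frac{1}{2}\right) + 5102671900 \left(- \frac{1}{42}\right) = - \frac{389309}{2} - \frac{2551335950}{21} = - \frac{5110847389}{42}$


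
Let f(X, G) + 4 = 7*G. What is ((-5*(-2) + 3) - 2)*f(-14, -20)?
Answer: -1584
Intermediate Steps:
f(X, G) = -4 + 7*G
((-5*(-2) + 3) - 2)*f(-14, -20) = ((-5*(-2) + 3) - 2)*(-4 + 7*(-20)) = ((10 + 3) - 2)*(-4 - 140) = (13 - 2)*(-144) = 11*(-144) = -1584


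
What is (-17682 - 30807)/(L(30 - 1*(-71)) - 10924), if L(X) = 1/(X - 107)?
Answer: 290934/65545 ≈ 4.4387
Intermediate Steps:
L(X) = 1/(-107 + X)
(-17682 - 30807)/(L(30 - 1*(-71)) - 10924) = (-17682 - 30807)/(1/(-107 + (30 - 1*(-71))) - 10924) = -48489/(1/(-107 + (30 + 71)) - 10924) = -48489/(1/(-107 + 101) - 10924) = -48489/(1/(-6) - 10924) = -48489/(-1/6 - 10924) = -48489/(-65545/6) = -48489*(-6/65545) = 290934/65545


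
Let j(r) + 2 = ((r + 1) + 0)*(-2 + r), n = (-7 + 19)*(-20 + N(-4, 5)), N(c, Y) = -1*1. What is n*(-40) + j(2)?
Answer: 10078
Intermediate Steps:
N(c, Y) = -1
n = -252 (n = (-7 + 19)*(-20 - 1) = 12*(-21) = -252)
j(r) = -2 + (1 + r)*(-2 + r) (j(r) = -2 + ((r + 1) + 0)*(-2 + r) = -2 + ((1 + r) + 0)*(-2 + r) = -2 + (1 + r)*(-2 + r))
n*(-40) + j(2) = -252*(-40) + (-4 + 2² - 1*2) = 10080 + (-4 + 4 - 2) = 10080 - 2 = 10078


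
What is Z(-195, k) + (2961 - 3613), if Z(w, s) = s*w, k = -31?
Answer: 5393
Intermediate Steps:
Z(-195, k) + (2961 - 3613) = -31*(-195) + (2961 - 3613) = 6045 - 652 = 5393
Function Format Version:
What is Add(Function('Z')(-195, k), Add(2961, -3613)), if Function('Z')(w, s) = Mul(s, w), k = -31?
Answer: 5393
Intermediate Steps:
Add(Function('Z')(-195, k), Add(2961, -3613)) = Add(Mul(-31, -195), Add(2961, -3613)) = Add(6045, -652) = 5393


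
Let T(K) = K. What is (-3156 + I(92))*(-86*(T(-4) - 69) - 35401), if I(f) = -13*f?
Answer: 126743296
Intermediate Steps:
(-3156 + I(92))*(-86*(T(-4) - 69) - 35401) = (-3156 - 13*92)*(-86*(-4 - 69) - 35401) = (-3156 - 1196)*(-86*(-73) - 35401) = -4352*(6278 - 35401) = -4352*(-29123) = 126743296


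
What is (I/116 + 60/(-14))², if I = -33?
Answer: 13771521/659344 ≈ 20.887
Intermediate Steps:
(I/116 + 60/(-14))² = (-33/116 + 60/(-14))² = (-33*1/116 + 60*(-1/14))² = (-33/116 - 30/7)² = (-3711/812)² = 13771521/659344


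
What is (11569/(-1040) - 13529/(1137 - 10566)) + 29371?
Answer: 287921711419/9806160 ≈ 29361.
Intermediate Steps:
(11569/(-1040) - 13529/(1137 - 10566)) + 29371 = (11569*(-1/1040) - 13529/(-9429)) + 29371 = (-11569/1040 - 13529*(-1/9429)) + 29371 = (-11569/1040 + 13529/9429) + 29371 = -95013941/9806160 + 29371 = 287921711419/9806160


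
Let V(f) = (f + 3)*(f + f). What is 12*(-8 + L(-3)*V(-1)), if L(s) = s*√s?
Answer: -96 + 144*I*√3 ≈ -96.0 + 249.42*I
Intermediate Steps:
V(f) = 2*f*(3 + f) (V(f) = (3 + f)*(2*f) = 2*f*(3 + f))
L(s) = s^(3/2)
12*(-8 + L(-3)*V(-1)) = 12*(-8 + (-3)^(3/2)*(2*(-1)*(3 - 1))) = 12*(-8 + (-3*I*√3)*(2*(-1)*2)) = 12*(-8 - 3*I*√3*(-4)) = 12*(-8 + 12*I*√3) = -96 + 144*I*√3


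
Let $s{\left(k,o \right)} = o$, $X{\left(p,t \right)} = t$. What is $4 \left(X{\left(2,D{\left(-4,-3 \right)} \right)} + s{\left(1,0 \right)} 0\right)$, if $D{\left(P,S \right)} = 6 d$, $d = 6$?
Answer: $144$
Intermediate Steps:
$D{\left(P,S \right)} = 36$ ($D{\left(P,S \right)} = 6 \cdot 6 = 36$)
$4 \left(X{\left(2,D{\left(-4,-3 \right)} \right)} + s{\left(1,0 \right)} 0\right) = 4 \left(36 + 0 \cdot 0\right) = 4 \left(36 + 0\right) = 4 \cdot 36 = 144$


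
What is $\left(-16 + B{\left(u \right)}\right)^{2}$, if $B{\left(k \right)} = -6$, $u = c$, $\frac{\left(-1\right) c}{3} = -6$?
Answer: $484$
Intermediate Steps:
$c = 18$ ($c = \left(-3\right) \left(-6\right) = 18$)
$u = 18$
$\left(-16 + B{\left(u \right)}\right)^{2} = \left(-16 - 6\right)^{2} = \left(-22\right)^{2} = 484$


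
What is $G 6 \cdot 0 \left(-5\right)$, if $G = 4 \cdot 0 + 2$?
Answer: $0$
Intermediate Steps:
$G = 2$ ($G = 0 + 2 = 2$)
$G 6 \cdot 0 \left(-5\right) = 2 \cdot 6 \cdot 0 \left(-5\right) = 2 \cdot 0 \left(-5\right) = 2 \cdot 0 = 0$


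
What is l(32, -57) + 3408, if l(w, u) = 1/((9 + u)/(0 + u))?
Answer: 54547/16 ≈ 3409.2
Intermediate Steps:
l(w, u) = u/(9 + u) (l(w, u) = 1/((9 + u)/u) = u/(9 + u))
l(32, -57) + 3408 = -57/(9 - 57) + 3408 = -57/(-48) + 3408 = -57*(-1/48) + 3408 = 19/16 + 3408 = 54547/16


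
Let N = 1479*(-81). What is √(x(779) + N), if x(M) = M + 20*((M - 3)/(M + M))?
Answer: 6*I*√2006115855/779 ≈ 344.98*I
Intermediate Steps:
x(M) = M + 10*(-3 + M)/M (x(M) = M + 20*((-3 + M)/((2*M))) = M + 20*((-3 + M)*(1/(2*M))) = M + 20*((-3 + M)/(2*M)) = M + 10*(-3 + M)/M)
N = -119799
√(x(779) + N) = √((10 + 779 - 30/779) - 119799) = √(614601/779 - 119799) = √(-92708820/779) = 6*I*√2006115855/779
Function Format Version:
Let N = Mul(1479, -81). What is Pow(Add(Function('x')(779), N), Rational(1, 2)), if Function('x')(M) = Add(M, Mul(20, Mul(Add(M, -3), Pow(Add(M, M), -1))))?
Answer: Mul(Rational(6, 779), I, Pow(2006115855, Rational(1, 2))) ≈ Mul(344.98, I)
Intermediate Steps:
Function('x')(M) = Add(M, Mul(10, Pow(M, -1), Add(-3, M))) (Function('x')(M) = Add(M, Mul(20, Mul(Add(-3, M), Pow(Mul(2, M), -1)))) = Add(M, Mul(20, Mul(Add(-3, M), Mul(Rational(1, 2), Pow(M, -1))))) = Add(M, Mul(20, Mul(Rational(1, 2), Pow(M, -1), Add(-3, M)))) = Add(M, Mul(10, Pow(M, -1), Add(-3, M))))
N = -119799
Pow(Add(Function('x')(779), N), Rational(1, 2)) = Pow(Add(Add(10, 779, Mul(-30, Pow(779, -1))), -119799), Rational(1, 2)) = Pow(Add(Add(10, 779, Mul(-30, Rational(1, 779))), -119799), Rational(1, 2)) = Pow(Add(Add(10, 779, Rational(-30, 779)), -119799), Rational(1, 2)) = Pow(Add(Rational(614601, 779), -119799), Rational(1, 2)) = Pow(Rational(-92708820, 779), Rational(1, 2)) = Mul(Rational(6, 779), I, Pow(2006115855, Rational(1, 2)))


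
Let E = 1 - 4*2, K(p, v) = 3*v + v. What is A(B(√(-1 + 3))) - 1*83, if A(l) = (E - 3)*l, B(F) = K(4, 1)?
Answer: -123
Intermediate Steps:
K(p, v) = 4*v
B(F) = 4 (B(F) = 4*1 = 4)
E = -7 (E = 1 - 8 = -7)
A(l) = -10*l (A(l) = (-7 - 3)*l = -10*l)
A(B(√(-1 + 3))) - 1*83 = -10*4 - 1*83 = -40 - 83 = -123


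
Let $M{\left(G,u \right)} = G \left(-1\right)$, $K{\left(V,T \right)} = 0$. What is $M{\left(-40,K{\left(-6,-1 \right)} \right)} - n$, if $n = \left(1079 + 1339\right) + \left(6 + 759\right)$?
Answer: $-3143$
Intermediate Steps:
$n = 3183$ ($n = 2418 + 765 = 3183$)
$M{\left(G,u \right)} = - G$
$M{\left(-40,K{\left(-6,-1 \right)} \right)} - n = \left(-1\right) \left(-40\right) - 3183 = 40 - 3183 = -3143$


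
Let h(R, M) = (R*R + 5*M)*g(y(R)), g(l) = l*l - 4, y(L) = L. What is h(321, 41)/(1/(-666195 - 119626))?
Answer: -8359688037871742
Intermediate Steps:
g(l) = -4 + l² (g(l) = l² - 4 = -4 + l²)
h(R, M) = (-4 + R²)*(R² + 5*M) (h(R, M) = (R*R + 5*M)*(-4 + R²) = (R² + 5*M)*(-4 + R²) = (-4 + R²)*(R² + 5*M))
h(321, 41)/(1/(-666195 - 119626)) = ((-4 + 321²)*(321² + 5*41))/(1/(-666195 - 119626)) = ((-4 + 103041)*(103041 + 205))/(1/(-785821)) = (103037*103246)/(-1/785821) = 10638158102*(-785821) = -8359688037871742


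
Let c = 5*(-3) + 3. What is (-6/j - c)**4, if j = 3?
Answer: 10000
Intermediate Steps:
c = -12 (c = -15 + 3 = -12)
(-6/j - c)**4 = (-6/3 - 1*(-12))**4 = (-6*1/3 + 12)**4 = (-2 + 12)**4 = 10**4 = 10000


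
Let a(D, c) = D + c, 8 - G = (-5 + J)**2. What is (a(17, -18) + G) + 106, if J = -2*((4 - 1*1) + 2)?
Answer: -112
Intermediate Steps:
J = -10 (J = -2*((4 - 1) + 2) = -2*(3 + 2) = -2*5 = -10)
G = -217 (G = 8 - (-5 - 10)**2 = 8 - 1*(-15)**2 = 8 - 1*225 = 8 - 225 = -217)
(a(17, -18) + G) + 106 = ((17 - 18) - 217) + 106 = (-1 - 217) + 106 = -218 + 106 = -112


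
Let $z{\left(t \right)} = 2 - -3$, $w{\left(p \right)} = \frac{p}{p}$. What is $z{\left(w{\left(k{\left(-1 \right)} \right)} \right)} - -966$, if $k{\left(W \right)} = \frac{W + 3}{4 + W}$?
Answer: $971$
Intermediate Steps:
$k{\left(W \right)} = \frac{3 + W}{4 + W}$
$w{\left(p \right)} = 1$
$z{\left(t \right)} = 5$ ($z{\left(t \right)} = 2 + 3 = 5$)
$z{\left(w{\left(k{\left(-1 \right)} \right)} \right)} - -966 = 5 - -966 = 5 + 966 = 971$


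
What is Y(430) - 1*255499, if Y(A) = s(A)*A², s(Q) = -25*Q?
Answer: -1987930499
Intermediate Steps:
Y(A) = -25*A³ (Y(A) = (-25*A)*A² = -25*A³)
Y(430) - 1*255499 = -25*430³ - 1*255499 = -25*79507000 - 255499 = -1987675000 - 255499 = -1987930499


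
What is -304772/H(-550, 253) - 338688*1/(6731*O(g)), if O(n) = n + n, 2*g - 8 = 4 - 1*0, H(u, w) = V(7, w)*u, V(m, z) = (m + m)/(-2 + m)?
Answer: 501988843/2591435 ≈ 193.71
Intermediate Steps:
V(m, z) = 2*m/(-2 + m) (V(m, z) = (2*m)/(-2 + m) = 2*m/(-2 + m))
H(u, w) = 14*u/5 (H(u, w) = (2*7/(-2 + 7))*u = (2*7/5)*u = (2*7*(1/5))*u = 14*u/5)
g = 6 (g = 4 + (4 - 1*0)/2 = 4 + (4 + 0)/2 = 4 + (1/2)*4 = 4 + 2 = 6)
O(n) = 2*n
-304772/H(-550, 253) - 338688*1/(6731*O(g)) = -304772/((14/5)*(-550)) - 338688/(6731*(2*6)) = -304772/(-1540) - 338688/(6731*12) = -304772*(-1/1540) - 338688/80772 = 76193/385 - 338688*1/80772 = 76193/385 - 28224/6731 = 501988843/2591435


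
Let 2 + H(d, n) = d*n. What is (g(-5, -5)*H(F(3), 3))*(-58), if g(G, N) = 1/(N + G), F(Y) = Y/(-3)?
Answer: -29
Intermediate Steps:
F(Y) = -Y/3 (F(Y) = Y*(-⅓) = -Y/3)
g(G, N) = 1/(G + N)
H(d, n) = -2 + d*n
(g(-5, -5)*H(F(3), 3))*(-58) = ((-2 - ⅓*3*3)/(-5 - 5))*(-58) = ((-2 - 1*3)/(-10))*(-58) = -(-2 - 3)/10*(-58) = -⅒*(-5)*(-58) = (½)*(-58) = -29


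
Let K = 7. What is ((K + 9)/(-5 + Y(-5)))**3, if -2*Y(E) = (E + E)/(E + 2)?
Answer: -1728/125 ≈ -13.824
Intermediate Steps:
Y(E) = -E/(2 + E) (Y(E) = -(E + E)/(2*(E + 2)) = -2*E/(2*(2 + E)) = -E/(2 + E))
((K + 9)/(-5 + Y(-5)))**3 = ((7 + 9)/(-5 - 1*(-5)/(2 - 5)))**3 = (16/(-5 - 1*(-5)/(-3)))**3 = (16/(-5 - 1*(-5)*(-1/3)))**3 = (16/(-5 - 5/3))**3 = (16/(-20/3))**3 = (16*(-3/20))**3 = (-12/5)**3 = -1728/125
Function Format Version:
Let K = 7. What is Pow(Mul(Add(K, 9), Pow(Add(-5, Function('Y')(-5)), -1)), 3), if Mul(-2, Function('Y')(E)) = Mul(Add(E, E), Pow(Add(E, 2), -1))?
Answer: Rational(-1728, 125) ≈ -13.824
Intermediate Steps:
Function('Y')(E) = Mul(-1, E, Pow(Add(2, E), -1)) (Function('Y')(E) = Mul(Rational(-1, 2), Mul(Add(E, E), Pow(Add(E, 2), -1))) = Mul(Rational(-1, 2), Mul(Mul(2, E), Pow(Add(2, E), -1))) = Mul(Rational(-1, 2), Mul(2, E, Pow(Add(2, E), -1))) = Mul(-1, E, Pow(Add(2, E), -1)))
Pow(Mul(Add(K, 9), Pow(Add(-5, Function('Y')(-5)), -1)), 3) = Pow(Mul(Add(7, 9), Pow(Add(-5, Mul(-1, -5, Pow(Add(2, -5), -1))), -1)), 3) = Pow(Mul(16, Pow(Add(-5, Mul(-1, -5, Pow(-3, -1))), -1)), 3) = Pow(Mul(16, Pow(Add(-5, Mul(-1, -5, Rational(-1, 3))), -1)), 3) = Pow(Mul(16, Pow(Add(-5, Rational(-5, 3)), -1)), 3) = Pow(Mul(16, Pow(Rational(-20, 3), -1)), 3) = Pow(Mul(16, Rational(-3, 20)), 3) = Pow(Rational(-12, 5), 3) = Rational(-1728, 125)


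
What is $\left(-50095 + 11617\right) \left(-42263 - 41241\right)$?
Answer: $3213066912$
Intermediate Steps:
$\left(-50095 + 11617\right) \left(-42263 - 41241\right) = - 38478 \left(-42263 - 41241\right) = \left(-38478\right) \left(-83504\right) = 3213066912$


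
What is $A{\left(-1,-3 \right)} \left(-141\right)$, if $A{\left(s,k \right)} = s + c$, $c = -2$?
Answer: $423$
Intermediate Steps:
$A{\left(s,k \right)} = -2 + s$ ($A{\left(s,k \right)} = s - 2 = -2 + s$)
$A{\left(-1,-3 \right)} \left(-141\right) = \left(-2 - 1\right) \left(-141\right) = \left(-3\right) \left(-141\right) = 423$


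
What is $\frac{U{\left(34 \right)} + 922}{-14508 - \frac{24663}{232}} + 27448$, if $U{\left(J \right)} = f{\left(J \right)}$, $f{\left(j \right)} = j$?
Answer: $\frac{93062743720}{3390519} \approx 27448.0$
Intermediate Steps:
$U{\left(J \right)} = J$
$\frac{U{\left(34 \right)} + 922}{-14508 - \frac{24663}{232}} + 27448 = \frac{34 + 922}{-14508 - \frac{24663}{232}} + 27448 = \frac{956}{-14508 - \frac{24663}{232}} + 27448 = \frac{956}{- \frac{3390519}{232}} + 27448 = 956 \left(- \frac{232}{3390519}\right) + 27448 = - \frac{221792}{3390519} + 27448 = \frac{93062743720}{3390519}$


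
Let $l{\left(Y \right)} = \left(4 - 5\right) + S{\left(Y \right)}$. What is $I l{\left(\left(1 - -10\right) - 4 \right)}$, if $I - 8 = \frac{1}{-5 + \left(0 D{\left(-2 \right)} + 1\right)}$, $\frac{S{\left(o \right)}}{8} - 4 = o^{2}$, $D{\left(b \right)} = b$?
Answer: $\frac{13113}{4} \approx 3278.3$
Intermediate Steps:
$S{\left(o \right)} = 32 + 8 o^{2}$
$l{\left(Y \right)} = 31 + 8 Y^{2}$ ($l{\left(Y \right)} = \left(4 - 5\right) + \left(32 + 8 Y^{2}\right) = -1 + \left(32 + 8 Y^{2}\right) = 31 + 8 Y^{2}$)
$I = \frac{31}{4}$ ($I = 8 + \frac{1}{-5 + \left(0 \left(-2\right) + 1\right)} = 8 + \frac{1}{-5 + \left(0 + 1\right)} = 8 + \frac{1}{-5 + 1} = 8 + \frac{1}{-4} = 8 - \frac{1}{4} = \frac{31}{4} \approx 7.75$)
$I l{\left(\left(1 - -10\right) - 4 \right)} = \frac{31 \left(31 + 8 \left(\left(1 - -10\right) - 4\right)^{2}\right)}{4} = \frac{31 \left(31 + 8 \left(\left(1 + 10\right) - 4\right)^{2}\right)}{4} = \frac{31 \left(31 + 8 \left(11 - 4\right)^{2}\right)}{4} = \frac{31 \left(31 + 8 \cdot 7^{2}\right)}{4} = \frac{31 \left(31 + 8 \cdot 49\right)}{4} = \frac{31 \left(31 + 392\right)}{4} = \frac{31}{4} \cdot 423 = \frac{13113}{4}$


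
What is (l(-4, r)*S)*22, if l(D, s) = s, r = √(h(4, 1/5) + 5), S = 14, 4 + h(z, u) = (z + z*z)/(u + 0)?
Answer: 308*√101 ≈ 3095.4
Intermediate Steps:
h(z, u) = -4 + (z + z²)/u (h(z, u) = -4 + (z + z*z)/(u + 0) = -4 + (z + z²)/u)
r = √101 (r = √((4 + 4² - 4/5)/(1/5) + 5) = √((4 + 16 - 4*⅕)/(⅕) + 5) = √(5*(4 + 16 - ⅘) + 5) = √(5*(96/5) + 5) = √(96 + 5) = √101 ≈ 10.050)
(l(-4, r)*S)*22 = (√101*14)*22 = (14*√101)*22 = 308*√101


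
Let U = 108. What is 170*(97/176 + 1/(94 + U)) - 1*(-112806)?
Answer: 1003459953/8888 ≈ 1.1290e+5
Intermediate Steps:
170*(97/176 + 1/(94 + U)) - 1*(-112806) = 170*(97/176 + 1/(94 + 108)) - 1*(-112806) = 170*(97*(1/176) + 1/202) + 112806 = 170*(97/176 + 1/202) + 112806 = 170*(9885/17776) + 112806 = 840225/8888 + 112806 = 1003459953/8888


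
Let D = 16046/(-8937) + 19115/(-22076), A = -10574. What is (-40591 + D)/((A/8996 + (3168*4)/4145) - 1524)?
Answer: 74659376337974053015/2799461648420705394 ≈ 26.669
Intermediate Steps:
D = -525062251/197293212 (D = 16046*(-1/8937) + 19115*(-1/22076) = -16046/8937 - 19115/22076 = -525062251/197293212 ≈ -2.6613)
(-40591 + D)/((A/8996 + (3168*4)/4145) - 1524) = (-40591 - 525062251/197293212)/((-10574/8996 + (3168*4)/4145) - 1524) = -8008853830543/(197293212*((-10574*1/8996 + 12672*(1/4145)) - 1524)) = -8008853830543/(197293212*((-5287/4498 + 12672/4145) - 1524)) = -8008853830543/(197293212*(35084041/18644210 - 1524)) = -8008853830543/(197293212*(-28378691999/18644210)) = -8008853830543/197293212*(-18644210/28378691999) = 74659376337974053015/2799461648420705394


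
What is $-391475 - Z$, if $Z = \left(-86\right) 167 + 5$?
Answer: $-377118$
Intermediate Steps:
$Z = -14357$ ($Z = -14362 + 5 = -14357$)
$-391475 - Z = -391475 - -14357 = -391475 + 14357 = -377118$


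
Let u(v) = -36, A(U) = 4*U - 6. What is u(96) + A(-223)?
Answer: -934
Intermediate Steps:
A(U) = -6 + 4*U
u(96) + A(-223) = -36 + (-6 + 4*(-223)) = -36 + (-6 - 892) = -36 - 898 = -934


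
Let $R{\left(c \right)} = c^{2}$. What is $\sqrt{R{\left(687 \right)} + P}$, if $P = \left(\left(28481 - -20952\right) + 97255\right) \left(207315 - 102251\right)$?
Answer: $\sqrt{15412100001} \approx 1.2415 \cdot 10^{5}$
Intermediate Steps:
$P = 15411628032$ ($P = \left(\left(28481 + 20952\right) + 97255\right) 105064 = \left(49433 + 97255\right) 105064 = 146688 \cdot 105064 = 15411628032$)
$\sqrt{R{\left(687 \right)} + P} = \sqrt{687^{2} + 15411628032} = \sqrt{471969 + 15411628032} = \sqrt{15412100001}$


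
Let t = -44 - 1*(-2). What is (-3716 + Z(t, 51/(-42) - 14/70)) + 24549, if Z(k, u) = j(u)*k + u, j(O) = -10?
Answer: 1487611/70 ≈ 21252.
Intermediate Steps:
t = -42 (t = -44 + 2 = -42)
Z(k, u) = u - 10*k (Z(k, u) = -10*k + u = u - 10*k)
(-3716 + Z(t, 51/(-42) - 14/70)) + 24549 = (-3716 + ((51/(-42) - 14/70) - 10*(-42))) + 24549 = (-3716 + ((51*(-1/42) - 14*1/70) + 420)) + 24549 = (-3716 + ((-17/14 - ⅕) + 420)) + 24549 = (-3716 + (-99/70 + 420)) + 24549 = (-3716 + 29301/70) + 24549 = -230819/70 + 24549 = 1487611/70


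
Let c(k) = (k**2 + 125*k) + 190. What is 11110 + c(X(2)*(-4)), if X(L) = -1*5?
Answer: 14200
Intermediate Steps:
X(L) = -5
c(k) = 190 + k**2 + 125*k
11110 + c(X(2)*(-4)) = 11110 + (190 + (-5*(-4))**2 + 125*(-5*(-4))) = 11110 + (190 + 20**2 + 125*20) = 11110 + (190 + 400 + 2500) = 11110 + 3090 = 14200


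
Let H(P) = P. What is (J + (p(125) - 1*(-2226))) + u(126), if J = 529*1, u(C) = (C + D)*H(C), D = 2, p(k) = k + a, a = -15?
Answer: 18993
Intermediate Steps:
p(k) = -15 + k (p(k) = k - 15 = -15 + k)
u(C) = C*(2 + C) (u(C) = (C + 2)*C = (2 + C)*C = C*(2 + C))
J = 529
(J + (p(125) - 1*(-2226))) + u(126) = (529 + ((-15 + 125) - 1*(-2226))) + 126*(2 + 126) = (529 + (110 + 2226)) + 126*128 = (529 + 2336) + 16128 = 2865 + 16128 = 18993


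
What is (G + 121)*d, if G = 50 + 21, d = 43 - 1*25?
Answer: 3456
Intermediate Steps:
d = 18 (d = 43 - 25 = 18)
G = 71
(G + 121)*d = (71 + 121)*18 = 192*18 = 3456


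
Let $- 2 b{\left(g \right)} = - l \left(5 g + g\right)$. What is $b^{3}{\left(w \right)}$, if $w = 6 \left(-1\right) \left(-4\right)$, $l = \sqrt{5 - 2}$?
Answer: $1119744 \sqrt{3} \approx 1.9395 \cdot 10^{6}$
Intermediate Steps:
$l = \sqrt{3} \approx 1.732$
$w = 24$ ($w = \left(-6\right) \left(-4\right) = 24$)
$b{\left(g \right)} = 3 g \sqrt{3}$ ($b{\left(g \right)} = - \frac{- \sqrt{3} \left(5 g + g\right)}{2} = - \frac{- \sqrt{3} \cdot 6 g}{2} = - \frac{\left(-6\right) g \sqrt{3}}{2} = 3 g \sqrt{3}$)
$b^{3}{\left(w \right)} = \left(3 \cdot 24 \sqrt{3}\right)^{3} = \left(72 \sqrt{3}\right)^{3} = 1119744 \sqrt{3}$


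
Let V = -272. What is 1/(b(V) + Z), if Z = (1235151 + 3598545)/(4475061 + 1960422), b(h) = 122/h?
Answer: 291741896/88272731 ≈ 3.3050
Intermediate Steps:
Z = 1611232/2145161 (Z = 4833696/6435483 = 4833696*(1/6435483) = 1611232/2145161 ≈ 0.75110)
1/(b(V) + Z) = 1/(122/(-272) + 1611232/2145161) = 1/(122*(-1/272) + 1611232/2145161) = 1/(-61/136 + 1611232/2145161) = 1/(88272731/291741896) = 291741896/88272731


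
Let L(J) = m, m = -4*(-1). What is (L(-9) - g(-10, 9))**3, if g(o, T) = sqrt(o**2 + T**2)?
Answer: (4 - sqrt(181))**3 ≈ -844.88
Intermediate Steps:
m = 4
L(J) = 4
g(o, T) = sqrt(T**2 + o**2)
(L(-9) - g(-10, 9))**3 = (4 - sqrt(9**2 + (-10)**2))**3 = (4 - sqrt(81 + 100))**3 = (4 - sqrt(181))**3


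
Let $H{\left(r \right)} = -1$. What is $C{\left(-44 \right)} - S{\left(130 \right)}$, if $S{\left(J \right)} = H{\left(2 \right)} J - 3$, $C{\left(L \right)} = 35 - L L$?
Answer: $-1768$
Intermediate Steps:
$C{\left(L \right)} = 35 - L^{2}$
$S{\left(J \right)} = -3 - J$ ($S{\left(J \right)} = - J - 3 = -3 - J$)
$C{\left(-44 \right)} - S{\left(130 \right)} = \left(35 - \left(-44\right)^{2}\right) - \left(-3 - 130\right) = \left(35 - 1936\right) - \left(-3 - 130\right) = \left(35 - 1936\right) - -133 = -1901 + 133 = -1768$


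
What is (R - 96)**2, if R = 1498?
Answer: 1965604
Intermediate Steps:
(R - 96)**2 = (1498 - 96)**2 = 1402**2 = 1965604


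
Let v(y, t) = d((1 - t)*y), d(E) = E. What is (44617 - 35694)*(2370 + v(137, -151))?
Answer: 206960062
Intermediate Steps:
v(y, t) = y*(1 - t) (v(y, t) = (1 - t)*y = y*(1 - t))
(44617 - 35694)*(2370 + v(137, -151)) = (44617 - 35694)*(2370 + 137*(1 - 1*(-151))) = 8923*(2370 + 137*(1 + 151)) = 8923*(2370 + 137*152) = 8923*(2370 + 20824) = 8923*23194 = 206960062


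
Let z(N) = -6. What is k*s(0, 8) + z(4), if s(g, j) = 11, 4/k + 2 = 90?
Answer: -11/2 ≈ -5.5000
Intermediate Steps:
k = 1/22 (k = 4/(-2 + 90) = 4/88 = 4*(1/88) = 1/22 ≈ 0.045455)
k*s(0, 8) + z(4) = (1/22)*11 - 6 = 1/2 - 6 = -11/2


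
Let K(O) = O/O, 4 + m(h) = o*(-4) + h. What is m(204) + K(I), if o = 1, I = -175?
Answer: 197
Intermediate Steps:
m(h) = -8 + h (m(h) = -4 + (1*(-4) + h) = -4 + (-4 + h) = -8 + h)
K(O) = 1
m(204) + K(I) = (-8 + 204) + 1 = 196 + 1 = 197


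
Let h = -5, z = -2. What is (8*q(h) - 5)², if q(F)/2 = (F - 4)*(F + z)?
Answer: 1006009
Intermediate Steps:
q(F) = 2*(-4 + F)*(-2 + F) (q(F) = 2*((F - 4)*(F - 2)) = 2*((-4 + F)*(-2 + F)) = 2*(-4 + F)*(-2 + F))
(8*q(h) - 5)² = (8*(16 - 12*(-5) + 2*(-5)²) - 5)² = (8*(16 + 60 + 2*25) - 5)² = (8*(16 + 60 + 50) - 5)² = (8*126 - 5)² = (1008 - 5)² = 1003² = 1006009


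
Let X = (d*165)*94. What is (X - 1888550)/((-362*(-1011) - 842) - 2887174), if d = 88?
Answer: 261835/1261017 ≈ 0.20764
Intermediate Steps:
X = 1364880 (X = (88*165)*94 = 14520*94 = 1364880)
(X - 1888550)/((-362*(-1011) - 842) - 2887174) = (1364880 - 1888550)/((-362*(-1011) - 842) - 2887174) = -523670/((365982 - 842) - 2887174) = -523670/(365140 - 2887174) = -523670/(-2522034) = -523670*(-1/2522034) = 261835/1261017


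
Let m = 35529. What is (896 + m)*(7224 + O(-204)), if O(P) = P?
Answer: 255703500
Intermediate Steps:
(896 + m)*(7224 + O(-204)) = (896 + 35529)*(7224 - 204) = 36425*7020 = 255703500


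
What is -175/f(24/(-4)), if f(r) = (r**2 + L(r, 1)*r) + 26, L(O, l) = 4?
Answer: -175/38 ≈ -4.6053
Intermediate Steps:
f(r) = 26 + r**2 + 4*r (f(r) = (r**2 + 4*r) + 26 = 26 + r**2 + 4*r)
-175/f(24/(-4)) = -175/(26 + (24/(-4))**2 + 4*(24/(-4))) = -175/(26 + (24*(-1/4))**2 + 4*(24*(-1/4))) = -175/(26 + (-6)**2 + 4*(-6)) = -175/(26 + 36 - 24) = -175/38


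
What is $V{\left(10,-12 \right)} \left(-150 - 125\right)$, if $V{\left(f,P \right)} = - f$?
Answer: $2750$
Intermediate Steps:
$V{\left(10,-12 \right)} \left(-150 - 125\right) = \left(-1\right) 10 \left(-150 - 125\right) = \left(-10\right) \left(-275\right) = 2750$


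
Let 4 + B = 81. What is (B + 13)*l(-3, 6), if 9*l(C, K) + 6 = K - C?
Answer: 30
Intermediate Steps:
l(C, K) = -2/3 - C/9 + K/9 (l(C, K) = -2/3 + (K - C)/9 = -2/3 + (-C/9 + K/9) = -2/3 - C/9 + K/9)
B = 77 (B = -4 + 81 = 77)
(B + 13)*l(-3, 6) = (77 + 13)*(-2/3 - 1/9*(-3) + (1/9)*6) = 90*(-2/3 + 1/3 + 2/3) = 90*(1/3) = 30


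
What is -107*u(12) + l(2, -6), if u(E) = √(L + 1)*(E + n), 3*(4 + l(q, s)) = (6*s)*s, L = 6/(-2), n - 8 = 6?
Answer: 68 - 2782*I*√2 ≈ 68.0 - 3934.3*I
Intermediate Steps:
n = 14 (n = 8 + 6 = 14)
L = -3 (L = 6*(-½) = -3)
l(q, s) = -4 + 2*s² (l(q, s) = -4 + ((6*s)*s)/3 = -4 + (6*s²)/3 = -4 + 2*s²)
u(E) = I*√2*(14 + E) (u(E) = √(-3 + 1)*(E + 14) = √(-2)*(14 + E) = (I*√2)*(14 + E) = I*√2*(14 + E))
-107*u(12) + l(2, -6) = -107*I*√2*(14 + 12) + (-4 + 2*(-6)²) = -107*I*√2*26 + (-4 + 2*36) = -2782*I*√2 + (-4 + 72) = -2782*I*√2 + 68 = 68 - 2782*I*√2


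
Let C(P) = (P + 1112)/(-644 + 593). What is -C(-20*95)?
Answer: -788/51 ≈ -15.451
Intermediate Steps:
C(P) = -1112/51 - P/51 (C(P) = (1112 + P)/(-51) = (1112 + P)*(-1/51) = -1112/51 - P/51)
-C(-20*95) = -(-1112/51 - (-20)*95/51) = -(-1112/51 - 1/51*(-1900)) = -(-1112/51 + 1900/51) = -1*788/51 = -788/51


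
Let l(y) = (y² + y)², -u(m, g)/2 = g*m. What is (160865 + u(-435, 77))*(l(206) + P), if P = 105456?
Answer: 414341926745100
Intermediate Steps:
u(m, g) = -2*g*m
l(y) = (y + y²)²
(160865 + u(-435, 77))*(l(206) + P) = (160865 - 2*77*(-435))*(206²*(1 + 206)² + 105456) = (160865 + 66990)*(42436*207² + 105456) = 227855*(42436*42849 + 105456) = 227855*(1818340164 + 105456) = 227855*1818445620 = 414341926745100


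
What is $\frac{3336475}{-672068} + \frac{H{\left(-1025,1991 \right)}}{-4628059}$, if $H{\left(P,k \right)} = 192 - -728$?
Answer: $- \frac{417351931205}{84064063676} \approx -4.9647$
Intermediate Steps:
$H{\left(P,k \right)} = 920$ ($H{\left(P,k \right)} = 192 + 728 = 920$)
$\frac{3336475}{-672068} + \frac{H{\left(-1025,1991 \right)}}{-4628059} = \frac{3336475}{-672068} + \frac{920}{-4628059} = 3336475 \left(- \frac{1}{672068}\right) + 920 \left(- \frac{1}{4628059}\right) = - \frac{90175}{18164} - \frac{920}{4628059} = - \frac{417351931205}{84064063676}$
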